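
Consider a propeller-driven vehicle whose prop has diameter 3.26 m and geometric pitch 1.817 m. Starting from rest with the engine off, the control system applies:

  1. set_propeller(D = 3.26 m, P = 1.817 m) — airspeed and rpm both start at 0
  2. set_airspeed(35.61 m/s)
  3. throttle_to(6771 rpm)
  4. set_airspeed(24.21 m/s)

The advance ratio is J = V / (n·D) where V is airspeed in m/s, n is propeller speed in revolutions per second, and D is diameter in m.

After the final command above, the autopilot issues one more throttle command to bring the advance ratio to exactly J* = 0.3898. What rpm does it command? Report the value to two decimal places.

rpm = 1143.11

set_propeller: D = 3.26 m, P = 1.817 m (p = P/D = 0.557362); state ← (V=0, rpm=0)
set_airspeed(35.61): V ← 35.61 m/s
throttle_to(6771): rpm ← 6771
set_airspeed(24.21): V ← 24.21 m/s
final state: V = 24.21 m/s, rpm = 6771 → n = rpm/60 = 112.850000 rev/s
target J* = 0.3898; solve J* = V/(n·D) for n: n = V/(J*·D) = 24.21/(0.3898 × 3.26) = 19.051771 rev/s
rpm = 60·n = 1143.106265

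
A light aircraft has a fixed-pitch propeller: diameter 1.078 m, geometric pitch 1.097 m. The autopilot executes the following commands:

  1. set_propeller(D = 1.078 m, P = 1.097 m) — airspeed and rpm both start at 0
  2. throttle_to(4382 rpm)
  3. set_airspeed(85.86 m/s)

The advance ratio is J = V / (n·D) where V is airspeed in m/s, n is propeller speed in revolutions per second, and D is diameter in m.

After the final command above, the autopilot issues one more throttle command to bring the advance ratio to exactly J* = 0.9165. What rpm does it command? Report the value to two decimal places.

rpm = 5214.24

set_propeller: D = 1.078 m, P = 1.097 m (p = P/D = 1.017625); state ← (V=0, rpm=0)
throttle_to(4382): rpm ← 4382
set_airspeed(85.86): V ← 85.86 m/s
final state: V = 85.86 m/s, rpm = 4382 → n = rpm/60 = 73.033333 rev/s
target J* = 0.9165; solve J* = V/(n·D) for n: n = V/(J*·D) = 85.86/(0.9165 × 1.078) = 86.903977 rev/s
rpm = 60·n = 5214.238649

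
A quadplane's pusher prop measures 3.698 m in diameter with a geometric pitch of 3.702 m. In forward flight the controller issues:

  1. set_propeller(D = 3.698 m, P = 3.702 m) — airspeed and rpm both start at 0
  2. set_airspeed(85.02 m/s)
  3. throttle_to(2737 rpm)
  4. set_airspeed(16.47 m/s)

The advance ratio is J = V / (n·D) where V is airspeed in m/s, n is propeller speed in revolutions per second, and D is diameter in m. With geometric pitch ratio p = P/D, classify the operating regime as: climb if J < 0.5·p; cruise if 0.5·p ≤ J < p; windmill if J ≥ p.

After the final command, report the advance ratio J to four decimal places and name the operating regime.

J = 0.0976, regime = climb

set_propeller: D = 3.698 m, P = 3.702 m (p = P/D = 1.001082); state ← (V=0, rpm=0)
set_airspeed(85.02): V ← 85.02 m/s
throttle_to(2737): rpm ← 2737
set_airspeed(16.47): V ← 16.47 m/s
final state: V = 16.47 m/s, rpm = 2737 → n = rpm/60 = 45.616667 rev/s
J = V / (n·D) = 16.47 / (45.616667 × 3.698) = 0.097634
regime bands: climb J<0.5005 | cruise [0.5005, 1.0011) | windmill J≥1.0011
J = 0.0976 → climb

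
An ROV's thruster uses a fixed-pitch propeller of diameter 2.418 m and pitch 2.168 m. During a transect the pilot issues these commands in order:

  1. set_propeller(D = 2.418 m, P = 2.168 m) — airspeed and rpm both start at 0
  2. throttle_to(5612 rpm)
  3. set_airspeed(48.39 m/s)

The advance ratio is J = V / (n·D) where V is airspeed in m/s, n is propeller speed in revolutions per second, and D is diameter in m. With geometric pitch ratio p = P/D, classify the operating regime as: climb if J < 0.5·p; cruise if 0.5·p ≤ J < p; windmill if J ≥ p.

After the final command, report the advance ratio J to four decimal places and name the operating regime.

J = 0.2140, regime = climb

set_propeller: D = 2.418 m, P = 2.168 m (p = P/D = 0.896609); state ← (V=0, rpm=0)
throttle_to(5612): rpm ← 5612
set_airspeed(48.39): V ← 48.39 m/s
final state: V = 48.39 m/s, rpm = 5612 → n = rpm/60 = 93.533333 rev/s
J = V / (n·D) = 48.39 / (93.533333 × 2.418) = 0.213960
regime bands: climb J<0.4483 | cruise [0.4483, 0.8966) | windmill J≥0.8966
J = 0.2140 → climb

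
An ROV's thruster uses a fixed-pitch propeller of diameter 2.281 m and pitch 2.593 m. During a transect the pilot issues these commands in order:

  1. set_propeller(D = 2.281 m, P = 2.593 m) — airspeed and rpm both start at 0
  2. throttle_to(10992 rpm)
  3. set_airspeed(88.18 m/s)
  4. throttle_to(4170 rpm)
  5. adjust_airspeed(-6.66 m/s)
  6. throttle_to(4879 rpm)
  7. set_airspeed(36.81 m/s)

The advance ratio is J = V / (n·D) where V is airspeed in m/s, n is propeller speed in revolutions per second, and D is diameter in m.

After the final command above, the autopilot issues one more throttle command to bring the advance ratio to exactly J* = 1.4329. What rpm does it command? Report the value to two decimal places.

set_propeller: D = 2.281 m, P = 2.593 m (p = P/D = 1.136782); state ← (V=0, rpm=0)
throttle_to(10992): rpm ← 10992
set_airspeed(88.18): V ← 88.18 m/s
throttle_to(4170): rpm ← 4170
adjust_airspeed(-6.66): V ← 88.18 -6.66 = 81.52 m/s
throttle_to(4879): rpm ← 4879
set_airspeed(36.81): V ← 36.81 m/s
final state: V = 36.81 m/s, rpm = 4879 → n = rpm/60 = 81.316667 rev/s
target J* = 1.4329; solve J* = V/(n·D) for n: n = V/(J*·D) = 36.81/(1.4329 × 2.281) = 11.262237 rev/s
rpm = 60·n = 675.734200

rpm = 675.73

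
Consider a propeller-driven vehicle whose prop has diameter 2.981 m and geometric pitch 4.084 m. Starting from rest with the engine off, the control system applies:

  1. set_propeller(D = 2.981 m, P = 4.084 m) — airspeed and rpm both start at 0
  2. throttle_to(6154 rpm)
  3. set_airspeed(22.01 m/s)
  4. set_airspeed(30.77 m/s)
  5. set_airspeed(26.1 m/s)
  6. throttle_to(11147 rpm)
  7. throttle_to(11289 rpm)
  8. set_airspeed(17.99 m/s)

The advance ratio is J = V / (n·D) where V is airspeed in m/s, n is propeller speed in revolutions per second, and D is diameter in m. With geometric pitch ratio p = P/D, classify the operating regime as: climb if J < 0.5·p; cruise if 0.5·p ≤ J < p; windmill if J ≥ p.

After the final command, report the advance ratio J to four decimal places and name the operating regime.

J = 0.0321, regime = climb

set_propeller: D = 2.981 m, P = 4.084 m (p = P/D = 1.370010); state ← (V=0, rpm=0)
throttle_to(6154): rpm ← 6154
set_airspeed(22.01): V ← 22.01 m/s
set_airspeed(30.77): V ← 30.77 m/s
set_airspeed(26.1): V ← 26.1 m/s
throttle_to(11147): rpm ← 11147
throttle_to(11289): rpm ← 11289
set_airspeed(17.99): V ← 17.99 m/s
final state: V = 17.99 m/s, rpm = 11289 → n = rpm/60 = 188.150000 rev/s
J = V / (n·D) = 17.99 / (188.150000 × 2.981) = 0.032075
regime bands: climb J<0.6850 | cruise [0.6850, 1.3700) | windmill J≥1.3700
J = 0.0321 → climb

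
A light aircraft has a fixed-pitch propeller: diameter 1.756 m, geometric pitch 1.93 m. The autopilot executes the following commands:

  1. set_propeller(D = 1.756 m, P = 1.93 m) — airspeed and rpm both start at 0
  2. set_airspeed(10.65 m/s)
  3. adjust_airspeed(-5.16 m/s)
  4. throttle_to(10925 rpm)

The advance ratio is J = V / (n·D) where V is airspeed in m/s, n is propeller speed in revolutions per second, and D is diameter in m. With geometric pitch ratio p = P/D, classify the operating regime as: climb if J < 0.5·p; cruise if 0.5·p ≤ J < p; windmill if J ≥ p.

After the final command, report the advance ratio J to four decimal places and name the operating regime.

J = 0.0172, regime = climb

set_propeller: D = 1.756 m, P = 1.93 m (p = P/D = 1.099089); state ← (V=0, rpm=0)
set_airspeed(10.65): V ← 10.65 m/s
adjust_airspeed(-5.16): V ← 10.65 -5.16 = 5.49 m/s
throttle_to(10925): rpm ← 10925
final state: V = 5.49 m/s, rpm = 10925 → n = rpm/60 = 182.083333 rev/s
J = V / (n·D) = 5.49 / (182.083333 × 1.756) = 0.017170
regime bands: climb J<0.5495 | cruise [0.5495, 1.0991) | windmill J≥1.0991
J = 0.0172 → climb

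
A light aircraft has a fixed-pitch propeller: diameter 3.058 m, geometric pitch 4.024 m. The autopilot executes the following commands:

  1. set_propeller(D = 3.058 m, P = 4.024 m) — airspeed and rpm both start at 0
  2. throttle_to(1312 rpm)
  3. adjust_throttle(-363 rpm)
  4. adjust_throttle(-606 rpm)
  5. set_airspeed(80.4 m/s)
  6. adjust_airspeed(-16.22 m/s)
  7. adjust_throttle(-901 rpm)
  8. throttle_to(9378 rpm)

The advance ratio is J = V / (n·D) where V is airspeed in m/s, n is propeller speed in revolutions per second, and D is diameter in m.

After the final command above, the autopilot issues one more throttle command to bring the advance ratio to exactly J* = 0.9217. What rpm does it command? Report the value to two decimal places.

set_propeller: D = 3.058 m, P = 4.024 m (p = P/D = 1.315893); state ← (V=0, rpm=0)
throttle_to(1312): rpm ← 1312
adjust_throttle(-363): rpm ← 1312 -363 = 949
adjust_throttle(-606): rpm ← 949 -606 = 343
set_airspeed(80.4): V ← 80.4 m/s
adjust_airspeed(-16.22): V ← 80.4 -16.22 = 64.18 m/s
adjust_throttle(-901): rpm ← 343 -901 = -558
throttle_to(9378): rpm ← 9378
final state: V = 64.18 m/s, rpm = 9378 → n = rpm/60 = 156.300000 rev/s
target J* = 0.9217; solve J* = V/(n·D) for n: n = V/(J*·D) = 64.18/(0.9217 × 3.058) = 22.770504 rev/s
rpm = 60·n = 1366.230243

rpm = 1366.23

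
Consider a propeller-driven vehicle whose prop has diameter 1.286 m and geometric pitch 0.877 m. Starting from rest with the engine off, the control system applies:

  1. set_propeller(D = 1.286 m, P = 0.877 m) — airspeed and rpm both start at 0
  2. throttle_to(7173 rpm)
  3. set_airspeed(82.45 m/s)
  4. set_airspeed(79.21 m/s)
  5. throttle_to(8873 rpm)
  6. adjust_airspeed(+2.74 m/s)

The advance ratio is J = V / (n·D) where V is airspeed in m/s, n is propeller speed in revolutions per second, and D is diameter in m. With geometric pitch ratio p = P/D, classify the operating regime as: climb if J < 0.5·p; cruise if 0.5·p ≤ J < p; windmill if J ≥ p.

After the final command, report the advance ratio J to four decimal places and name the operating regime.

set_propeller: D = 1.286 m, P = 0.877 m (p = P/D = 0.681960); state ← (V=0, rpm=0)
throttle_to(7173): rpm ← 7173
set_airspeed(82.45): V ← 82.45 m/s
set_airspeed(79.21): V ← 79.21 m/s
throttle_to(8873): rpm ← 8873
adjust_airspeed(+2.74): V ← 79.21 +2.74 = 81.95 m/s
final state: V = 81.95 m/s, rpm = 8873 → n = rpm/60 = 147.883333 rev/s
J = V / (n·D) = 81.95 / (147.883333 × 1.286) = 0.430912
regime bands: climb J<0.3410 | cruise [0.3410, 0.6820) | windmill J≥0.6820
J = 0.4309 → cruise

J = 0.4309, regime = cruise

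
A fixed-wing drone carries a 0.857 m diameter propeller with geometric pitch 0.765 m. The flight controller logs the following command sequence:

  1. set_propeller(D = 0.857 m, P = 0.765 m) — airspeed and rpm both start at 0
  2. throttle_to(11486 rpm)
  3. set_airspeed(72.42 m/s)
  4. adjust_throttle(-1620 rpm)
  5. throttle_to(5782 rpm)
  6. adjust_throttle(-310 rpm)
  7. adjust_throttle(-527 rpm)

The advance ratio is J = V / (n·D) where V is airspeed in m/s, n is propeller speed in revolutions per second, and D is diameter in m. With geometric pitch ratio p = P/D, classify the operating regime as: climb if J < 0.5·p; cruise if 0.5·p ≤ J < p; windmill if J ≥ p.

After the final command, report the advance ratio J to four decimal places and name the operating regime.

J = 1.0253, regime = windmill

set_propeller: D = 0.857 m, P = 0.765 m (p = P/D = 0.892649); state ← (V=0, rpm=0)
throttle_to(11486): rpm ← 11486
set_airspeed(72.42): V ← 72.42 m/s
adjust_throttle(-1620): rpm ← 11486 -1620 = 9866
throttle_to(5782): rpm ← 5782
adjust_throttle(-310): rpm ← 5782 -310 = 5472
adjust_throttle(-527): rpm ← 5472 -527 = 4945
final state: V = 72.42 m/s, rpm = 4945 → n = rpm/60 = 82.416667 rev/s
J = V / (n·D) = 72.42 / (82.416667 × 0.857) = 1.025328
regime bands: climb J<0.4463 | cruise [0.4463, 0.8926) | windmill J≥0.8926
J = 1.0253 → windmill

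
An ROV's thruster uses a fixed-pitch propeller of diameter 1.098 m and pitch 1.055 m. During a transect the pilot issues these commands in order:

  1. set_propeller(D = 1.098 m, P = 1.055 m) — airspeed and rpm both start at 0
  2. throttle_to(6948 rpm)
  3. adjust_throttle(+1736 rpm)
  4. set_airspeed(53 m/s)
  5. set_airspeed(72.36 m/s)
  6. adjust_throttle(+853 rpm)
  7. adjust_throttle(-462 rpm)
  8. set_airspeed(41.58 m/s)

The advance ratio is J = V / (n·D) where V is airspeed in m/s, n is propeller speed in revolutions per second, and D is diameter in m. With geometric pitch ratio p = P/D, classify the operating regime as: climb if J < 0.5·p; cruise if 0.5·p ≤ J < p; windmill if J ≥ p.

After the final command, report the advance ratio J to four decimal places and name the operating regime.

set_propeller: D = 1.098 m, P = 1.055 m (p = P/D = 0.960838); state ← (V=0, rpm=0)
throttle_to(6948): rpm ← 6948
adjust_throttle(+1736): rpm ← 6948 +1736 = 8684
set_airspeed(53): V ← 53 m/s
set_airspeed(72.36): V ← 72.36 m/s
adjust_throttle(+853): rpm ← 8684 +853 = 9537
adjust_throttle(-462): rpm ← 9537 -462 = 9075
set_airspeed(41.58): V ← 41.58 m/s
final state: V = 41.58 m/s, rpm = 9075 → n = rpm/60 = 151.250000 rev/s
J = V / (n·D) = 41.58 / (151.250000 × 1.098) = 0.250373
regime bands: climb J<0.4804 | cruise [0.4804, 0.9608) | windmill J≥0.9608
J = 0.2504 → climb

J = 0.2504, regime = climb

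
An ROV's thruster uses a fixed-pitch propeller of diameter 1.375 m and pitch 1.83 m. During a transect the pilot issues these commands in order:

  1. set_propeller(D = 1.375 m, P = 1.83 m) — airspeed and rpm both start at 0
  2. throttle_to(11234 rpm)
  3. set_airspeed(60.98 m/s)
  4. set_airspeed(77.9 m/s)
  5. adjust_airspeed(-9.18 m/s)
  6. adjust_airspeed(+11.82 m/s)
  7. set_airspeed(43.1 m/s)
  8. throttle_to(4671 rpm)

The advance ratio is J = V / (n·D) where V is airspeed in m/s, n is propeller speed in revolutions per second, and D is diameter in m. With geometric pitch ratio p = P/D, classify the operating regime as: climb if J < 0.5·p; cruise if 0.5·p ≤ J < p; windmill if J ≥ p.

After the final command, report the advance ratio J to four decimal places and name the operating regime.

J = 0.4026, regime = climb

set_propeller: D = 1.375 m, P = 1.83 m (p = P/D = 1.330909); state ← (V=0, rpm=0)
throttle_to(11234): rpm ← 11234
set_airspeed(60.98): V ← 60.98 m/s
set_airspeed(77.9): V ← 77.9 m/s
adjust_airspeed(-9.18): V ← 77.9 -9.18 = 68.72 m/s
adjust_airspeed(+11.82): V ← 68.72 +11.82 = 80.54 m/s
set_airspeed(43.1): V ← 43.1 m/s
throttle_to(4671): rpm ← 4671
final state: V = 43.1 m/s, rpm = 4671 → n = rpm/60 = 77.850000 rev/s
J = V / (n·D) = 43.1 / (77.850000 × 1.375) = 0.402639
regime bands: climb J<0.6655 | cruise [0.6655, 1.3309) | windmill J≥1.3309
J = 0.4026 → climb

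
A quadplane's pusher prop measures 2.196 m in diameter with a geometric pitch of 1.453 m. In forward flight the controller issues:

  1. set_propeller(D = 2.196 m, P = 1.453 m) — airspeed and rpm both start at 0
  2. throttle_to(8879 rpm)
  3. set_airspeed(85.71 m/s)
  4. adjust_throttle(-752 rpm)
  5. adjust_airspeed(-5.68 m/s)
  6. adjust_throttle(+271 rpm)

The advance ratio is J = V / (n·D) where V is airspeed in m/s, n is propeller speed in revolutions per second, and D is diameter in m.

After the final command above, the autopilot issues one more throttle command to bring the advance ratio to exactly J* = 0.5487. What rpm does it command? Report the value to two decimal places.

set_propeller: D = 2.196 m, P = 1.453 m (p = P/D = 0.661658); state ← (V=0, rpm=0)
throttle_to(8879): rpm ← 8879
set_airspeed(85.71): V ← 85.71 m/s
adjust_throttle(-752): rpm ← 8879 -752 = 8127
adjust_airspeed(-5.68): V ← 85.71 -5.68 = 80.03 m/s
adjust_throttle(+271): rpm ← 8127 +271 = 8398
final state: V = 80.03 m/s, rpm = 8398 → n = rpm/60 = 139.966667 rev/s
target J* = 0.5487; solve J* = V/(n·D) for n: n = V/(J*·D) = 80.03/(0.5487 × 2.196) = 66.417958 rev/s
rpm = 60·n = 3985.077496

rpm = 3985.08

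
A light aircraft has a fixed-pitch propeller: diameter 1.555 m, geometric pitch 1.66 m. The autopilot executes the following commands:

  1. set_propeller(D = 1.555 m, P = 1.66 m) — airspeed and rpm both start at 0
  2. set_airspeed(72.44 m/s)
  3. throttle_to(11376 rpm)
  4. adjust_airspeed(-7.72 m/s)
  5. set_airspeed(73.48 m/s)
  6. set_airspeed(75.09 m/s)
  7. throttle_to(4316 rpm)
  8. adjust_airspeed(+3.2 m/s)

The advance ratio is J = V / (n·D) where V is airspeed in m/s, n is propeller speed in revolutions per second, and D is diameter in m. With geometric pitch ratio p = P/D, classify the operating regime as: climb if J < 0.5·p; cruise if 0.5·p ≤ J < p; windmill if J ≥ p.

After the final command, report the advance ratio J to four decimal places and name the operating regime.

set_propeller: D = 1.555 m, P = 1.66 m (p = P/D = 1.067524); state ← (V=0, rpm=0)
set_airspeed(72.44): V ← 72.44 m/s
throttle_to(11376): rpm ← 11376
adjust_airspeed(-7.72): V ← 72.44 -7.72 = 64.72 m/s
set_airspeed(73.48): V ← 73.48 m/s
set_airspeed(75.09): V ← 75.09 m/s
throttle_to(4316): rpm ← 4316
adjust_airspeed(+3.2): V ← 75.09 +3.2 = 78.29 m/s
final state: V = 78.29 m/s, rpm = 4316 → n = rpm/60 = 71.933333 rev/s
J = V / (n·D) = 78.29 / (71.933333 × 1.555) = 0.699916
regime bands: climb J<0.5338 | cruise [0.5338, 1.0675) | windmill J≥1.0675
J = 0.6999 → cruise

J = 0.6999, regime = cruise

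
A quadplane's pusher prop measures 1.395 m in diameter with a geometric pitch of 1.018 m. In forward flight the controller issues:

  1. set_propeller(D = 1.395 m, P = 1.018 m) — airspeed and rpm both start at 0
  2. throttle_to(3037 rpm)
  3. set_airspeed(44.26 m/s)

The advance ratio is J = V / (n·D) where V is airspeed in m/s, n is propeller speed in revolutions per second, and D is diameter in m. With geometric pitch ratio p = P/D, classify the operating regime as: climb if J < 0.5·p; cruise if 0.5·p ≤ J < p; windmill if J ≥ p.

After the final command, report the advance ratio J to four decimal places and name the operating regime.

set_propeller: D = 1.395 m, P = 1.018 m (p = P/D = 0.729749); state ← (V=0, rpm=0)
throttle_to(3037): rpm ← 3037
set_airspeed(44.26): V ← 44.26 m/s
final state: V = 44.26 m/s, rpm = 3037 → n = rpm/60 = 50.616667 rev/s
J = V / (n·D) = 44.26 / (50.616667 × 1.395) = 0.626821
regime bands: climb J<0.3649 | cruise [0.3649, 0.7297) | windmill J≥0.7297
J = 0.6268 → cruise

J = 0.6268, regime = cruise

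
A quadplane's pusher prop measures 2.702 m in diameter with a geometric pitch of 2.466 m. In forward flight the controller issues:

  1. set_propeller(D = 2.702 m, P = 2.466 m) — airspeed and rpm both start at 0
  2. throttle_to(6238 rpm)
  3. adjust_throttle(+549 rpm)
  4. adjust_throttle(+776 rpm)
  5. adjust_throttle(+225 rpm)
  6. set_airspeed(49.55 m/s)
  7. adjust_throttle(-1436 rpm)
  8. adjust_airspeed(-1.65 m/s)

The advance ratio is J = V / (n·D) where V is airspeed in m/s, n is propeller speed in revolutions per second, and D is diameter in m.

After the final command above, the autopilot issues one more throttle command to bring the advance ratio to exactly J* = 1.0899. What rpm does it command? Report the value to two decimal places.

set_propeller: D = 2.702 m, P = 2.466 m (p = P/D = 0.912657); state ← (V=0, rpm=0)
throttle_to(6238): rpm ← 6238
adjust_throttle(+549): rpm ← 6238 +549 = 6787
adjust_throttle(+776): rpm ← 6787 +776 = 7563
adjust_throttle(+225): rpm ← 7563 +225 = 7788
set_airspeed(49.55): V ← 49.55 m/s
adjust_throttle(-1436): rpm ← 7788 -1436 = 6352
adjust_airspeed(-1.65): V ← 49.55 -1.65 = 47.9 m/s
final state: V = 47.9 m/s, rpm = 6352 → n = rpm/60 = 105.866667 rev/s
target J* = 1.0899; solve J* = V/(n·D) for n: n = V/(J*·D) = 47.9/(1.0899 × 2.702) = 16.265354 rev/s
rpm = 60·n = 975.921232

rpm = 975.92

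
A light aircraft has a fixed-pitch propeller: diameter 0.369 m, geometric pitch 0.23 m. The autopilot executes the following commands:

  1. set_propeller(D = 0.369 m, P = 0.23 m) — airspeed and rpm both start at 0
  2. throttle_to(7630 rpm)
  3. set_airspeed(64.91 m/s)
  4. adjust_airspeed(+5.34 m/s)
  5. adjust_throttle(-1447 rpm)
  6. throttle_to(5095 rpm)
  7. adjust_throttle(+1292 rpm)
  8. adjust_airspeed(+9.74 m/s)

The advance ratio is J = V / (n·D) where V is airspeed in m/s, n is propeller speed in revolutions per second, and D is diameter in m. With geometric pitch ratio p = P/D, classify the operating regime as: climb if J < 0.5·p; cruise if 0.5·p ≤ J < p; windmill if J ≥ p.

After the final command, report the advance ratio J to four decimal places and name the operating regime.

J = 2.0364, regime = windmill

set_propeller: D = 0.369 m, P = 0.23 m (p = P/D = 0.623306); state ← (V=0, rpm=0)
throttle_to(7630): rpm ← 7630
set_airspeed(64.91): V ← 64.91 m/s
adjust_airspeed(+5.34): V ← 64.91 +5.34 = 70.25 m/s
adjust_throttle(-1447): rpm ← 7630 -1447 = 6183
throttle_to(5095): rpm ← 5095
adjust_throttle(+1292): rpm ← 5095 +1292 = 6387
adjust_airspeed(+9.74): V ← 70.25 +9.74 = 79.99 m/s
final state: V = 79.99 m/s, rpm = 6387 → n = rpm/60 = 106.450000 rev/s
J = V / (n·D) = 79.99 / (106.450000 × 0.369) = 2.036403
regime bands: climb J<0.3117 | cruise [0.3117, 0.6233) | windmill J≥0.6233
J = 2.0364 → windmill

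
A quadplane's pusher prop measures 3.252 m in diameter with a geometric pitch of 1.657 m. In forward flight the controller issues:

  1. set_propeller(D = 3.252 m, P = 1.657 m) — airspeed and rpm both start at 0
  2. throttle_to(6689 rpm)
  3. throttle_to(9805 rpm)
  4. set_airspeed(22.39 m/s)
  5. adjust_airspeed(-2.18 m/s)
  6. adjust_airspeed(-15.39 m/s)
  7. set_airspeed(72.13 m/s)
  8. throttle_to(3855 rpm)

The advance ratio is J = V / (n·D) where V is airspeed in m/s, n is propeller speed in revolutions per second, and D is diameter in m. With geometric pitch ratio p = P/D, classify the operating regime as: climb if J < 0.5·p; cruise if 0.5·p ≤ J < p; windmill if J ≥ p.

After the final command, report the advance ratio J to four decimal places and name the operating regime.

J = 0.3452, regime = cruise

set_propeller: D = 3.252 m, P = 1.657 m (p = P/D = 0.509533); state ← (V=0, rpm=0)
throttle_to(6689): rpm ← 6689
throttle_to(9805): rpm ← 9805
set_airspeed(22.39): V ← 22.39 m/s
adjust_airspeed(-2.18): V ← 22.39 -2.18 = 20.21 m/s
adjust_airspeed(-15.39): V ← 20.21 -15.39 = 4.82 m/s
set_airspeed(72.13): V ← 72.13 m/s
throttle_to(3855): rpm ← 3855
final state: V = 72.13 m/s, rpm = 3855 → n = rpm/60 = 64.250000 rev/s
J = V / (n·D) = 72.13 / (64.250000 × 3.252) = 0.345217
regime bands: climb J<0.2548 | cruise [0.2548, 0.5095) | windmill J≥0.5095
J = 0.3452 → cruise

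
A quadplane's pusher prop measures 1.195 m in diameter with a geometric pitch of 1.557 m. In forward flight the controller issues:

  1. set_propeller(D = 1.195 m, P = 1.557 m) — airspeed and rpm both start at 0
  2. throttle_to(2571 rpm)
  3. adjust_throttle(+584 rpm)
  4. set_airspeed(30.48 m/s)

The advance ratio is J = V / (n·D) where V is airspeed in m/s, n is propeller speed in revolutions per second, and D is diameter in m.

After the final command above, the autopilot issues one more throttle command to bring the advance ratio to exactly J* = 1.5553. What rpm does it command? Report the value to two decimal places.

rpm = 983.98

set_propeller: D = 1.195 m, P = 1.557 m (p = P/D = 1.302929); state ← (V=0, rpm=0)
throttle_to(2571): rpm ← 2571
adjust_throttle(+584): rpm ← 2571 +584 = 3155
set_airspeed(30.48): V ← 30.48 m/s
final state: V = 30.48 m/s, rpm = 3155 → n = rpm/60 = 52.583333 rev/s
target J* = 1.5553; solve J* = V/(n·D) for n: n = V/(J*·D) = 30.48/(1.5553 × 1.195) = 16.399586 rev/s
rpm = 60·n = 983.975162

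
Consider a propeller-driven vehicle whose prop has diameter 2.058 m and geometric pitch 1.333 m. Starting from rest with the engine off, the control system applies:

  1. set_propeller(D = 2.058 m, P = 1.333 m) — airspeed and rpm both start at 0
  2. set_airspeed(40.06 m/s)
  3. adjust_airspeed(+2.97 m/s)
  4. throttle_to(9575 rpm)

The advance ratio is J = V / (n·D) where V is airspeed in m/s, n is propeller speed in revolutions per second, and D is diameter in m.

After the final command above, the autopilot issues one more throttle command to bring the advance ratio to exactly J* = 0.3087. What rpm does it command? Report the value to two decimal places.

set_propeller: D = 2.058 m, P = 1.333 m (p = P/D = 0.647716); state ← (V=0, rpm=0)
set_airspeed(40.06): V ← 40.06 m/s
adjust_airspeed(+2.97): V ← 40.06 +2.97 = 43.03 m/s
throttle_to(9575): rpm ← 9575
final state: V = 43.03 m/s, rpm = 9575 → n = rpm/60 = 159.583333 rev/s
target J* = 0.3087; solve J* = V/(n·D) for n: n = V/(J*·D) = 43.03/(0.3087 × 2.058) = 67.731290 rev/s
rpm = 60·n = 4063.877390

rpm = 4063.88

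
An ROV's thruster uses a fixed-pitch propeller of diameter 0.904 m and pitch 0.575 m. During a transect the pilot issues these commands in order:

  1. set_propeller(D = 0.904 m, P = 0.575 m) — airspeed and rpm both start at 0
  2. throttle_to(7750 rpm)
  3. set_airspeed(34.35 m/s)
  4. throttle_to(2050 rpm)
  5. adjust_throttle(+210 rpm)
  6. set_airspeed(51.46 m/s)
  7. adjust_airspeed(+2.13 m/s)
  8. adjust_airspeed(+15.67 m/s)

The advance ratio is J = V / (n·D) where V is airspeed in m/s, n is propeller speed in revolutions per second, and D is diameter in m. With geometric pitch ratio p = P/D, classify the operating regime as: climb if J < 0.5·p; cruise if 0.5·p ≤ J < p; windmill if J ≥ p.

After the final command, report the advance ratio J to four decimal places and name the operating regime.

J = 2.0340, regime = windmill

set_propeller: D = 0.904 m, P = 0.575 m (p = P/D = 0.636062); state ← (V=0, rpm=0)
throttle_to(7750): rpm ← 7750
set_airspeed(34.35): V ← 34.35 m/s
throttle_to(2050): rpm ← 2050
adjust_throttle(+210): rpm ← 2050 +210 = 2260
set_airspeed(51.46): V ← 51.46 m/s
adjust_airspeed(+2.13): V ← 51.46 +2.13 = 53.59 m/s
adjust_airspeed(+15.67): V ← 53.59 +15.67 = 69.26 m/s
final state: V = 69.26 m/s, rpm = 2260 → n = rpm/60 = 37.666667 rev/s
J = V / (n·D) = 69.26 / (37.666667 × 0.904) = 2.034028
regime bands: climb J<0.3180 | cruise [0.3180, 0.6361) | windmill J≥0.6361
J = 2.0340 → windmill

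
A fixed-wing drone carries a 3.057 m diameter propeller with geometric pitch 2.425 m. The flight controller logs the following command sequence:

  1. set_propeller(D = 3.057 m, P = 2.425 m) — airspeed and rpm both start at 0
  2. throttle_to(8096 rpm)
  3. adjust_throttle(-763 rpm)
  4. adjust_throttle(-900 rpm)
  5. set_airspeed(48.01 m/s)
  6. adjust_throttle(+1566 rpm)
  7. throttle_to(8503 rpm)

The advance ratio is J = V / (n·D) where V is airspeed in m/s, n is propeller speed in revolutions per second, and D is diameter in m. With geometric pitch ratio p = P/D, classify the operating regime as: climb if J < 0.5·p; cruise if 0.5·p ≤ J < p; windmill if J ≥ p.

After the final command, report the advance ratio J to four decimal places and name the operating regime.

J = 0.1108, regime = climb

set_propeller: D = 3.057 m, P = 2.425 m (p = P/D = 0.793261); state ← (V=0, rpm=0)
throttle_to(8096): rpm ← 8096
adjust_throttle(-763): rpm ← 8096 -763 = 7333
adjust_throttle(-900): rpm ← 7333 -900 = 6433
set_airspeed(48.01): V ← 48.01 m/s
adjust_throttle(+1566): rpm ← 6433 +1566 = 7999
throttle_to(8503): rpm ← 8503
final state: V = 48.01 m/s, rpm = 8503 → n = rpm/60 = 141.716667 rev/s
J = V / (n·D) = 48.01 / (141.716667 × 3.057) = 0.110819
regime bands: climb J<0.3966 | cruise [0.3966, 0.7933) | windmill J≥0.7933
J = 0.1108 → climb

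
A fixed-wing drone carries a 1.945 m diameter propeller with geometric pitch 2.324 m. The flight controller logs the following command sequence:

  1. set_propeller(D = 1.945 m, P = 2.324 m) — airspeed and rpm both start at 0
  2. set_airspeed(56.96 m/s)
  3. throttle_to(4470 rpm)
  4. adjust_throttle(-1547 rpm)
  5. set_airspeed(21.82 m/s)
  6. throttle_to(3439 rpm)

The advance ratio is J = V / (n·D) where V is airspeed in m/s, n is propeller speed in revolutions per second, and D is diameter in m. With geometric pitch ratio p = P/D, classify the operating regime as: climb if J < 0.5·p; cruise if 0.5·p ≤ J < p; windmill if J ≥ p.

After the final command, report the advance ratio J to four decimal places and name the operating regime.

J = 0.1957, regime = climb

set_propeller: D = 1.945 m, P = 2.324 m (p = P/D = 1.194859); state ← (V=0, rpm=0)
set_airspeed(56.96): V ← 56.96 m/s
throttle_to(4470): rpm ← 4470
adjust_throttle(-1547): rpm ← 4470 -1547 = 2923
set_airspeed(21.82): V ← 21.82 m/s
throttle_to(3439): rpm ← 3439
final state: V = 21.82 m/s, rpm = 3439 → n = rpm/60 = 57.316667 rev/s
J = V / (n·D) = 21.82 / (57.316667 × 1.945) = 0.195729
regime bands: climb J<0.5974 | cruise [0.5974, 1.1949) | windmill J≥1.1949
J = 0.1957 → climb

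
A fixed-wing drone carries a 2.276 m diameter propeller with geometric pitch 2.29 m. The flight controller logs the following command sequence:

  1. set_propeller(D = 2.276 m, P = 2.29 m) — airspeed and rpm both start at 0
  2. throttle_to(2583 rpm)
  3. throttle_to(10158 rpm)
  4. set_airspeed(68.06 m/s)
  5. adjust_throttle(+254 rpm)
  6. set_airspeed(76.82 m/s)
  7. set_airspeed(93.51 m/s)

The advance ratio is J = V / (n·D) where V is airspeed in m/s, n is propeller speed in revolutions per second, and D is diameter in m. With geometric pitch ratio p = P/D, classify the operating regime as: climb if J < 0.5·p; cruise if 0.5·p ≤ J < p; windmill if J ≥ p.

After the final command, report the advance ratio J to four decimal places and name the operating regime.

set_propeller: D = 2.276 m, P = 2.29 m (p = P/D = 1.006151); state ← (V=0, rpm=0)
throttle_to(2583): rpm ← 2583
throttle_to(10158): rpm ← 10158
set_airspeed(68.06): V ← 68.06 m/s
adjust_throttle(+254): rpm ← 10158 +254 = 10412
set_airspeed(76.82): V ← 76.82 m/s
set_airspeed(93.51): V ← 93.51 m/s
final state: V = 93.51 m/s, rpm = 10412 → n = rpm/60 = 173.533333 rev/s
J = V / (n·D) = 93.51 / (173.533333 × 2.276) = 0.236757
regime bands: climb J<0.5031 | cruise [0.5031, 1.0062) | windmill J≥1.0062
J = 0.2368 → climb

J = 0.2368, regime = climb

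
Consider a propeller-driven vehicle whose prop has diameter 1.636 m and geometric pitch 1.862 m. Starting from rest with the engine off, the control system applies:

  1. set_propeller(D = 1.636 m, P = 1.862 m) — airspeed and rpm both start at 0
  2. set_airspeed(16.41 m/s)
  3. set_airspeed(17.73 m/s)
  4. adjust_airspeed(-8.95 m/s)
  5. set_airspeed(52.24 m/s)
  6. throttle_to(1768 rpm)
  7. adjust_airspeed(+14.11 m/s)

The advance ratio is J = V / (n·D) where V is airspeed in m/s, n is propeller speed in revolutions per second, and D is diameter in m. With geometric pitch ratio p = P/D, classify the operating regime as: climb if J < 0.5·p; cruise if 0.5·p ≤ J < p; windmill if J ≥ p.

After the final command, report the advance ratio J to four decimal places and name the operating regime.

set_propeller: D = 1.636 m, P = 1.862 m (p = P/D = 1.138142); state ← (V=0, rpm=0)
set_airspeed(16.41): V ← 16.41 m/s
set_airspeed(17.73): V ← 17.73 m/s
adjust_airspeed(-8.95): V ← 17.73 -8.95 = 8.78 m/s
set_airspeed(52.24): V ← 52.24 m/s
throttle_to(1768): rpm ← 1768
adjust_airspeed(+14.11): V ← 52.24 +14.11 = 66.35 m/s
final state: V = 66.35 m/s, rpm = 1768 → n = rpm/60 = 29.466667 rev/s
J = V / (n·D) = 66.35 / (29.466667 × 1.636) = 1.376343
regime bands: climb J<0.5691 | cruise [0.5691, 1.1381) | windmill J≥1.1381
J = 1.3763 → windmill

J = 1.3763, regime = windmill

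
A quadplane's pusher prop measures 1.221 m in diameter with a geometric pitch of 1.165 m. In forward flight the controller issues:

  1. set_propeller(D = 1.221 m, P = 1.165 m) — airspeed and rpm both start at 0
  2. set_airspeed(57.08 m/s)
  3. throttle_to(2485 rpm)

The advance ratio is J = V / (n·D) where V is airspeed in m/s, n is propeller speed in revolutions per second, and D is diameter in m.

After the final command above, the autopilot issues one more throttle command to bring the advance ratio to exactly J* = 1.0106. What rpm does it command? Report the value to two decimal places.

rpm = 2775.49

set_propeller: D = 1.221 m, P = 1.165 m (p = P/D = 0.954136); state ← (V=0, rpm=0)
set_airspeed(57.08): V ← 57.08 m/s
throttle_to(2485): rpm ← 2485
final state: V = 57.08 m/s, rpm = 2485 → n = rpm/60 = 41.416667 rev/s
target J* = 1.0106; solve J* = V/(n·D) for n: n = V/(J*·D) = 57.08/(1.0106 × 1.221) = 46.258230 rev/s
rpm = 60·n = 2775.493771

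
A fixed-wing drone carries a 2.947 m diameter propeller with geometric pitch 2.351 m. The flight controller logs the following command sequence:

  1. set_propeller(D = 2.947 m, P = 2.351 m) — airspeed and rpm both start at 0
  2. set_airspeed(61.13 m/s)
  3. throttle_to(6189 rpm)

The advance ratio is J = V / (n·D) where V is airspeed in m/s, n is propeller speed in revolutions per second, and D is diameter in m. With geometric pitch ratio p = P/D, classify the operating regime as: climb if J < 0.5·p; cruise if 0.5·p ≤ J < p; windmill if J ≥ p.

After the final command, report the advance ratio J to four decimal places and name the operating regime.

set_propeller: D = 2.947 m, P = 2.351 m (p = P/D = 0.797760); state ← (V=0, rpm=0)
set_airspeed(61.13): V ← 61.13 m/s
throttle_to(6189): rpm ← 6189
final state: V = 61.13 m/s, rpm = 6189 → n = rpm/60 = 103.150000 rev/s
J = V / (n·D) = 61.13 / (103.150000 × 2.947) = 0.201097
regime bands: climb J<0.3989 | cruise [0.3989, 0.7978) | windmill J≥0.7978
J = 0.2011 → climb

J = 0.2011, regime = climb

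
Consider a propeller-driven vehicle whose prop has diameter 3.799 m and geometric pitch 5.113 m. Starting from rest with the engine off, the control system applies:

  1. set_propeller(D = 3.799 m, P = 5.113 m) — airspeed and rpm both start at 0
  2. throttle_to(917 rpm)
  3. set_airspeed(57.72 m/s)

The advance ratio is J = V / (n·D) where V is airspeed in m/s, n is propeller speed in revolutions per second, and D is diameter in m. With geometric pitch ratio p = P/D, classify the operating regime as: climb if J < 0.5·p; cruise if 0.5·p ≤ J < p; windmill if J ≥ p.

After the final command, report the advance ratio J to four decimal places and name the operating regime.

J = 0.9941, regime = cruise

set_propeller: D = 3.799 m, P = 5.113 m (p = P/D = 1.345880); state ← (V=0, rpm=0)
throttle_to(917): rpm ← 917
set_airspeed(57.72): V ← 57.72 m/s
final state: V = 57.72 m/s, rpm = 917 → n = rpm/60 = 15.283333 rev/s
J = V / (n·D) = 57.72 / (15.283333 × 3.799) = 0.994120
regime bands: climb J<0.6729 | cruise [0.6729, 1.3459) | windmill J≥1.3459
J = 0.9941 → cruise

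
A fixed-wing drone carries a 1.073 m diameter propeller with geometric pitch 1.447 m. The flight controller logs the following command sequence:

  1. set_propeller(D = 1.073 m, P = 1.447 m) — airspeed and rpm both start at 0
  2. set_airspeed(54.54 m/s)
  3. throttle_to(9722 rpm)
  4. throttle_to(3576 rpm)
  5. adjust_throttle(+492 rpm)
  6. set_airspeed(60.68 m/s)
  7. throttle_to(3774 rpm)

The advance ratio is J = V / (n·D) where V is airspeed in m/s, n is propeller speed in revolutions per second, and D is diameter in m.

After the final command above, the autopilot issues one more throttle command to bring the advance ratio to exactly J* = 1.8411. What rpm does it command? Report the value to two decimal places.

set_propeller: D = 1.073 m, P = 1.447 m (p = P/D = 1.348555); state ← (V=0, rpm=0)
set_airspeed(54.54): V ← 54.54 m/s
throttle_to(9722): rpm ← 9722
throttle_to(3576): rpm ← 3576
adjust_throttle(+492): rpm ← 3576 +492 = 4068
set_airspeed(60.68): V ← 60.68 m/s
throttle_to(3774): rpm ← 3774
final state: V = 60.68 m/s, rpm = 3774 → n = rpm/60 = 62.900000 rev/s
target J* = 1.8411; solve J* = V/(n·D) for n: n = V/(J*·D) = 60.68/(1.8411 × 1.073) = 30.716270 rev/s
rpm = 60·n = 1842.976182

rpm = 1842.98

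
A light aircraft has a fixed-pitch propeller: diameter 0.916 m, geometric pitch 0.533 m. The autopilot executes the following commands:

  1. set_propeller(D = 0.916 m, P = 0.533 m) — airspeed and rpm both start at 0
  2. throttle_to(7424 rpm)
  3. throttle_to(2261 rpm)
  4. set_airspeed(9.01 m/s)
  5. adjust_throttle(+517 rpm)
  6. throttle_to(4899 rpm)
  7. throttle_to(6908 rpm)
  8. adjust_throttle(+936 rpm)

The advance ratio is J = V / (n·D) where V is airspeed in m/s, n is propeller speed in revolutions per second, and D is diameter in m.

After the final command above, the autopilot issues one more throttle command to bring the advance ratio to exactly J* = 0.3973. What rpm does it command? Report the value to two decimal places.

set_propeller: D = 0.916 m, P = 0.533 m (p = P/D = 0.581878); state ← (V=0, rpm=0)
throttle_to(7424): rpm ← 7424
throttle_to(2261): rpm ← 2261
set_airspeed(9.01): V ← 9.01 m/s
adjust_throttle(+517): rpm ← 2261 +517 = 2778
throttle_to(4899): rpm ← 4899
throttle_to(6908): rpm ← 6908
adjust_throttle(+936): rpm ← 6908 +936 = 7844
final state: V = 9.01 m/s, rpm = 7844 → n = rpm/60 = 130.733333 rev/s
target J* = 0.3973; solve J* = V/(n·D) for n: n = V/(J*·D) = 9.01/(0.3973 × 0.916) = 24.757726 rev/s
rpm = 60·n = 1485.463560

rpm = 1485.46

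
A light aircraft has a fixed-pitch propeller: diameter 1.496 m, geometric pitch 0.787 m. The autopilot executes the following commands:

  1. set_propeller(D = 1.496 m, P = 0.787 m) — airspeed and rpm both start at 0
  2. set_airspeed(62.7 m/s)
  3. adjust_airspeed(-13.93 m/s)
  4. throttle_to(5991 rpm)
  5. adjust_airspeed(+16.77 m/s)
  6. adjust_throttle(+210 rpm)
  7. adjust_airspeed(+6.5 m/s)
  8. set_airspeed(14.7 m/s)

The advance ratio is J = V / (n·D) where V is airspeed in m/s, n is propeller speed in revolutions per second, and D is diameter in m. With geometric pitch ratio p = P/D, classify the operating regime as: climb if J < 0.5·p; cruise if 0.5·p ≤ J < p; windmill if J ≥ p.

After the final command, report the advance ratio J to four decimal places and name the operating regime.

set_propeller: D = 1.496 m, P = 0.787 m (p = P/D = 0.526070); state ← (V=0, rpm=0)
set_airspeed(62.7): V ← 62.7 m/s
adjust_airspeed(-13.93): V ← 62.7 -13.93 = 48.77 m/s
throttle_to(5991): rpm ← 5991
adjust_airspeed(+16.77): V ← 48.77 +16.77 = 65.54 m/s
adjust_throttle(+210): rpm ← 5991 +210 = 6201
adjust_airspeed(+6.5): V ← 65.54 +6.5 = 72.04 m/s
set_airspeed(14.7): V ← 14.7 m/s
final state: V = 14.7 m/s, rpm = 6201 → n = rpm/60 = 103.350000 rev/s
J = V / (n·D) = 14.7 / (103.350000 × 1.496) = 0.095077
regime bands: climb J<0.2630 | cruise [0.2630, 0.5261) | windmill J≥0.5261
J = 0.0951 → climb

J = 0.0951, regime = climb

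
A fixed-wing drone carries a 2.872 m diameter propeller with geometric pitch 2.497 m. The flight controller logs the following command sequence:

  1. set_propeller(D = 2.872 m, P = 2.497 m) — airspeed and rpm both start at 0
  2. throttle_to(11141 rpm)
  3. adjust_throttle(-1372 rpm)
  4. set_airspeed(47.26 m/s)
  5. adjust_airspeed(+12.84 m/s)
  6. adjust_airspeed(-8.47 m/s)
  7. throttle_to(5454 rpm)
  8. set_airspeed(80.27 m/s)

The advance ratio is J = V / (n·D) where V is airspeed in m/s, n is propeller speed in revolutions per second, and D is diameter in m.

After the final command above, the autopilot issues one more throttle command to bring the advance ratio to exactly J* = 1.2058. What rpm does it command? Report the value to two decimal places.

set_propeller: D = 2.872 m, P = 2.497 m (p = P/D = 0.869429); state ← (V=0, rpm=0)
throttle_to(11141): rpm ← 11141
adjust_throttle(-1372): rpm ← 11141 -1372 = 9769
set_airspeed(47.26): V ← 47.26 m/s
adjust_airspeed(+12.84): V ← 47.26 +12.84 = 60.1 m/s
adjust_airspeed(-8.47): V ← 60.1 -8.47 = 51.63 m/s
throttle_to(5454): rpm ← 5454
set_airspeed(80.27): V ← 80.27 m/s
final state: V = 80.27 m/s, rpm = 5454 → n = rpm/60 = 90.900000 rev/s
target J* = 1.2058; solve J* = V/(n·D) for n: n = V/(J*·D) = 80.27/(1.2058 × 2.872) = 23.178939 rev/s
rpm = 60·n = 1390.736325

rpm = 1390.74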